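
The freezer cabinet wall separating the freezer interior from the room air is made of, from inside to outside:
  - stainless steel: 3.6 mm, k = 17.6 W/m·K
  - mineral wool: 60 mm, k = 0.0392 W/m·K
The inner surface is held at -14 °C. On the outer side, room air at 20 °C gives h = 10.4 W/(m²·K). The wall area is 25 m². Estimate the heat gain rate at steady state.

Q ≈ 522 W

Series thermal resistances:
R_stainless steel = L/(kA) = 0.0036/(17.6×25) = 8.182×10^-6 K/W
R_mineral wool = L/(kA) = 0.06/(0.0392×25) = 0.06122 K/W
R_outer film = 1/(h_o·A) = 1/(10.4×25) = 0.003846 K/W
R_total = 0.06508 K/W
Q = ΔT / R_total = 34 / 0.06508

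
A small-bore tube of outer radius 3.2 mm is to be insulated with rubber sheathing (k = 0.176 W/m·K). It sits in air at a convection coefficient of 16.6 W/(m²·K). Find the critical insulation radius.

r_cr ≈ 10.6 mm

For a cylinder r_cr = k/h = 0.176/16.6
r_cr = 10.6 mm; since the bare radius (3.2 mm) is below r_cr, adding a thin layer of insulation will *increase* heat loss.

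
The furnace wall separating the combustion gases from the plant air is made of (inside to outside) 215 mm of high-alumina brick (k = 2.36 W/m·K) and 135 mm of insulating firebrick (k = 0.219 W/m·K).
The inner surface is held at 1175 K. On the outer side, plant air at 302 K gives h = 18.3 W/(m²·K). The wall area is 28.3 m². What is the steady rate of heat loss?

Thermal resistances in series:
R_high-alumina brick = L/(kA) = 0.215/(2.36×28.3) = 0.003219 K/W
R_insulating firebrick = L/(kA) = 0.135/(0.219×28.3) = 0.02178 K/W
R_outer film = 1/(h_o·A) = 1/(18.3×28.3) = 0.001931 K/W
R_total = 0.02693 K/W
Q = ΔT / R_total = 873 / 0.02693

Q ≈ 32400 W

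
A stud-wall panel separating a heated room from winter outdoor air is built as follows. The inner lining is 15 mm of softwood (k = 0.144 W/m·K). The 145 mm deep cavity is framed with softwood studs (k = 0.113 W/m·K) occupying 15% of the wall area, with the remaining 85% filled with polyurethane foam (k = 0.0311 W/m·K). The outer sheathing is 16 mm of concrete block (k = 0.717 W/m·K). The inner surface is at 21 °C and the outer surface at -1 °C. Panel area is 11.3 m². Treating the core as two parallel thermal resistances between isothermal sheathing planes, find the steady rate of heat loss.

Sheathing layers in series; stud and cavity paths in parallel between them.
R_inner = 0.015/(0.144×11.3) = 0.009218 K/W
R_stud  = 0.145/(0.113×0.15×11.3) = 0.757 K/W
R_cav   = 0.145/(0.0311×0.85×11.3) = 0.4854 K/W
1/R_core = 1/R_stud + 1/R_cav → R_core = 0.2958 K/W
R_outer = 0.016/(0.717×11.3) = 0.001975 K/W
R_total = 0.307 K/W
Q = ΔT/R_total = 22/0.307

Q ≈ 71.7 W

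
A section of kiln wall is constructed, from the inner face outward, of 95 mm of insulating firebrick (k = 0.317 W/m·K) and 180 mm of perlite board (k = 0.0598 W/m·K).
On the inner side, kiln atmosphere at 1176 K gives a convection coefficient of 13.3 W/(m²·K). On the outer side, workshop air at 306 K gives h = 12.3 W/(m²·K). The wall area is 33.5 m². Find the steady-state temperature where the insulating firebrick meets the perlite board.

T ≈ 1080 K

Series thermal resistances:
R_inner film = 1/(h_i·A) = 1/(13.3×33.5) = 0.002244 K/W
R_insulating firebrick = L/(kA) = 0.095/(0.317×33.5) = 0.008946 K/W
R_perlite board = L/(kA) = 0.18/(0.0598×33.5) = 0.08985 K/W
R_outer film = 1/(h_o·A) = 1/(12.3×33.5) = 0.002427 K/W
R_total = 0.1035 K/W;  Q = ΔT/R_total = 870/0.1035 = 8408 W
T_interface = T_inner − Q·ΣR(inner→interface) = 1176 − 8410×0.01119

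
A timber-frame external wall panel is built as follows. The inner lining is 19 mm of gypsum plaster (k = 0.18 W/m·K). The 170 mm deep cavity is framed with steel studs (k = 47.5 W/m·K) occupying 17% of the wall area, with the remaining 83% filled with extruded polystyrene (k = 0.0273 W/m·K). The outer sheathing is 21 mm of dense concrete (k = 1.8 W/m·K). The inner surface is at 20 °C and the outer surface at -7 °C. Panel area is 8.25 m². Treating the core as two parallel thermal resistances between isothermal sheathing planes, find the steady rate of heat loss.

Sheathing layers in series; stud and cavity paths in parallel between them.
R_inner = 0.019/(0.18×8.25) = 0.01279 K/W
R_stud  = 0.17/(47.5×0.17×8.25) = 0.002552 K/W
R_cav   = 0.17/(0.0273×0.83×8.25) = 0.9094 K/W
1/R_core = 1/R_stud + 1/R_cav → R_core = 0.002545 K/W
R_outer = 0.021/(1.8×8.25) = 0.001414 K/W
R_total = 0.01675 K/W
Q = ΔT/R_total = 27/0.01675

Q ≈ 1610 W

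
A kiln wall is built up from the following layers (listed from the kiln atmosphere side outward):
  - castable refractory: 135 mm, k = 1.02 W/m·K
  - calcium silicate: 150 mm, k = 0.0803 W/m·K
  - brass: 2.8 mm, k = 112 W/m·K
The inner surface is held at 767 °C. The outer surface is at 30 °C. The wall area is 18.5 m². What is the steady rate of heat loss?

Q ≈ 6820 W

Series thermal resistances:
R_castable refractory = L/(kA) = 0.135/(1.02×18.5) = 0.007154 K/W
R_calcium silicate = L/(kA) = 0.15/(0.0803×18.5) = 0.101 K/W
R_brass = L/(kA) = 0.0028/(112×18.5) = 1.351×10^-6 K/W
R_total = 0.1081 K/W
Q = ΔT / R_total = 737 / 0.1081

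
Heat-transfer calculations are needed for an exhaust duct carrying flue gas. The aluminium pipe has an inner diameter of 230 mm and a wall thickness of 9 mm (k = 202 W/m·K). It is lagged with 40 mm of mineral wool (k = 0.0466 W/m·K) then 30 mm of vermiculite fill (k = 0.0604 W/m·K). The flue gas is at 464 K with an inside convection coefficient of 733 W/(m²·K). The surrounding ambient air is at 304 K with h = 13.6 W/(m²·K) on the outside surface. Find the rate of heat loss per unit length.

q′ ≈ 110 W/m

Cylindrical conduction, so R = ln(r₂/r₁)/(2πkL) per layer, in series:
R_inner film = 1/(h_i·2πr₁L) = 1/(733×2π×0.115×1) = 0.001888 K/W
R_aluminium pipe wall = ln(124/115)/(2π×202×1) = 5.937×10^-5 K/W
R_mineral wool = ln(164/124)/(2π×0.0466×1) = 0.9549 K/W
R_vermiculite fill = ln(194/164)/(2π×0.0604×1) = 0.4427 K/W
R_outer film = 1/(h_o·2πr_oL) = 1/(13.6×2π×0.194×1) = 0.06032 K/W
R_total = 1.46 K/W
Q = ΔT/R_total = 160/1.46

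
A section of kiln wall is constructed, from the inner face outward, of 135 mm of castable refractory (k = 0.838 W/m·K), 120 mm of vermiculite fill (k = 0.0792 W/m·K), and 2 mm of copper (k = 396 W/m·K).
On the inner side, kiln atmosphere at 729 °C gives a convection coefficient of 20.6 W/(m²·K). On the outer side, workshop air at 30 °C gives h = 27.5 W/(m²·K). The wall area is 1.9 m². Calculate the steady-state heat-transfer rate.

Q ≈ 754 W

Thermal resistances in series:
R_inner film = 1/(h_i·A) = 1/(20.6×1.9) = 0.02555 K/W
R_castable refractory = L/(kA) = 0.135/(0.838×1.9) = 0.08479 K/W
R_vermiculite fill = L/(kA) = 0.12/(0.0792×1.9) = 0.7974 K/W
R_copper = L/(kA) = 0.002/(396×1.9) = 2.658×10^-6 K/W
R_outer film = 1/(h_o·A) = 1/(27.5×1.9) = 0.01914 K/W
R_total = 0.9269 K/W
Q = ΔT / R_total = 699 / 0.9269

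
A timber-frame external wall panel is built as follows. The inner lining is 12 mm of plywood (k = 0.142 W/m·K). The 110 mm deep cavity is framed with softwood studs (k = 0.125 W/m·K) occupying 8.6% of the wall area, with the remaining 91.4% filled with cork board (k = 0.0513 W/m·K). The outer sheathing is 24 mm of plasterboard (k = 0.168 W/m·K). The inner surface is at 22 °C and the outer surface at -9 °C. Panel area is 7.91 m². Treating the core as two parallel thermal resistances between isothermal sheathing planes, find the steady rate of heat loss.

Sheathing layers in series; stud and cavity paths in parallel between them.
R_inner = 0.012/(0.142×7.91) = 0.01068 K/W
R_stud  = 0.11/(0.125×0.086×7.91) = 1.294 K/W
R_cav   = 0.11/(0.0513×0.914×7.91) = 0.2966 K/W
1/R_core = 1/R_stud + 1/R_cav → R_core = 0.2413 K/W
R_outer = 0.024/(0.168×7.91) = 0.01806 K/W
R_total = 0.27 K/W
Q = ΔT/R_total = 31/0.27

Q ≈ 115 W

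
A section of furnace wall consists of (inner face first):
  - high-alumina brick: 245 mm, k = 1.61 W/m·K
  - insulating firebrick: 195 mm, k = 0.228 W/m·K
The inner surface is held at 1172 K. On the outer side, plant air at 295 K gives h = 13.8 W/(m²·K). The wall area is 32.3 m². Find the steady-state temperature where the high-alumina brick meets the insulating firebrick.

Model the wall as resistances in series:
R_high-alumina brick = L/(kA) = 0.245/(1.61×32.3) = 0.004711 K/W
R_insulating firebrick = L/(kA) = 0.195/(0.228×32.3) = 0.02648 K/W
R_outer film = 1/(h_o·A) = 1/(13.8×32.3) = 0.002243 K/W
R_total = 0.03343 K/W;  Q = ΔT/R_total = 877/0.03343 = 26230 W
T_interface = T_inner − Q·ΣR(inner→interface) = 1172 − 26200×0.004711

T ≈ 1050 K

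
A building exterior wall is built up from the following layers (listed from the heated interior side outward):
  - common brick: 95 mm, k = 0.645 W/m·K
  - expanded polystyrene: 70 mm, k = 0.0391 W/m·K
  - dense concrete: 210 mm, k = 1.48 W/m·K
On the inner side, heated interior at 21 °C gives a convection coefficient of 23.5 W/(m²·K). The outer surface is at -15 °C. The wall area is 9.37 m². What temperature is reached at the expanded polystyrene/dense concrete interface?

T ≈ -12.6 °C

Thermal resistances in series:
R_inner film = 1/(h_i·A) = 1/(23.5×9.37) = 0.004541 K/W
R_common brick = L/(kA) = 0.095/(0.645×9.37) = 0.01572 K/W
R_expanded polystyrene = L/(kA) = 0.07/(0.0391×9.37) = 0.1911 K/W
R_dense concrete = L/(kA) = 0.21/(1.48×9.37) = 0.01514 K/W
R_total = 0.2265 K/W;  Q = ΔT/R_total = 36/0.2265 = 159 W
T_interface = T_inner − Q·ΣR(inner→interface) = 21 − 159×0.2113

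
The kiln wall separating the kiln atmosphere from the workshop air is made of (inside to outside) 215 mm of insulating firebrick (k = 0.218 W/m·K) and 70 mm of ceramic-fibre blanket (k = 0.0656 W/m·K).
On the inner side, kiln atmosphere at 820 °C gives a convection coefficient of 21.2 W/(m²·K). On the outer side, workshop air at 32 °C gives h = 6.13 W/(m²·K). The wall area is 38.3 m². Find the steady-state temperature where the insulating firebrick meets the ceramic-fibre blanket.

Model the wall as resistances in series:
R_inner film = 1/(h_i·A) = 1/(21.2×38.3) = 0.001232 K/W
R_insulating firebrick = L/(kA) = 0.215/(0.218×38.3) = 0.02575 K/W
R_ceramic-fibre blanket = L/(kA) = 0.07/(0.0656×38.3) = 0.02786 K/W
R_outer film = 1/(h_o·A) = 1/(6.13×38.3) = 0.004259 K/W
R_total = 0.0591 K/W;  Q = ΔT/R_total = 788/0.0591 = 13330 W
T_interface = T_inner − Q·ΣR(inner→interface) = 820 − 13300×0.02698

T ≈ 460 °C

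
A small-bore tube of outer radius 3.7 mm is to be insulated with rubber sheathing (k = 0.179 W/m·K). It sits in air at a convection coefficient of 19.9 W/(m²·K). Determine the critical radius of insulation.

r_cr ≈ 8.99 mm

For a cylinder r_cr = k/h = 0.179/19.9
r_cr = 8.99 mm; since the bare radius (3.7 mm) is below r_cr, adding a thin layer of insulation will *increase* heat loss.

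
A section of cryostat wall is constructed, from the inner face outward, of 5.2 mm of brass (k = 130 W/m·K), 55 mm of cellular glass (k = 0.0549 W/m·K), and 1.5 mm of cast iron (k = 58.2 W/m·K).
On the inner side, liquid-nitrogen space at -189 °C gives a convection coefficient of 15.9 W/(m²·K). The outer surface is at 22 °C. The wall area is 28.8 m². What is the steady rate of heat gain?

Q ≈ 5710 W

Using the resistance-network approach (series):
R_inner film = 1/(h_i·A) = 1/(15.9×28.8) = 0.002184 K/W
R_brass = L/(kA) = 0.0052/(130×28.8) = 1.389×10^-6 K/W
R_cellular glass = L/(kA) = 0.055/(0.0549×28.8) = 0.03479 K/W
R_cast iron = L/(kA) = 0.0015/(58.2×28.8) = 8.949×10^-7 K/W
R_total = 0.03697 K/W
Q = ΔT / R_total = 211 / 0.03697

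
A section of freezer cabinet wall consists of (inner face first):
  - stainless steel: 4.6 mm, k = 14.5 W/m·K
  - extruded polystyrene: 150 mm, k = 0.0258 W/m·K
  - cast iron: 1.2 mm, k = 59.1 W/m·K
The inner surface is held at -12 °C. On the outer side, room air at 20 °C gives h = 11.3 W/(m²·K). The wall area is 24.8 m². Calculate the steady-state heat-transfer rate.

Series thermal resistances:
R_stainless steel = L/(kA) = 0.0046/(14.5×24.8) = 1.279×10^-5 K/W
R_extruded polystyrene = L/(kA) = 0.15/(0.0258×24.8) = 0.2344 K/W
R_cast iron = L/(kA) = 0.0012/(59.1×24.8) = 8.187×10^-7 K/W
R_outer film = 1/(h_o·A) = 1/(11.3×24.8) = 0.003568 K/W
R_total = 0.238 K/W
Q = ΔT / R_total = 32 / 0.238

Q ≈ 134 W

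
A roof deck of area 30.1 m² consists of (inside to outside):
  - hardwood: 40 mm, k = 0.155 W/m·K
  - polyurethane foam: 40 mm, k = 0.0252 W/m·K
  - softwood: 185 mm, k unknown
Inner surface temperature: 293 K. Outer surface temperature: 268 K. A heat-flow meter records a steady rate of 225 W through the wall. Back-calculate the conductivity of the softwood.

Model the wall as resistances in series:
R_hardwood = L/(kA) = 0.04/(0.155×30.1) = 0.008574 K/W
R_polyurethane foam = L/(kA) = 0.04/(0.0252×30.1) = 0.05273 K/W
Sum of known resistances R_other = 0.06131 K/W
Total R = ΔT/Q = 25/225 = 0.1111 K/W
R_softwood = R_total − R_other = 0.0498 K/W
k = L/(R·A) = 0.185/(0.0498×30.1)

k ≈ 0.123 W/(m·K)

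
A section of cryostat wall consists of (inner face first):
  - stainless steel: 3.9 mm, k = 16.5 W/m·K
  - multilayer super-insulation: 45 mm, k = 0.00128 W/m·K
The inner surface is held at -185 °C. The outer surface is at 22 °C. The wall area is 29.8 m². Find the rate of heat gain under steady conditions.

Q ≈ 175 W

Series thermal resistances:
R_stainless steel = L/(kA) = 0.0039/(16.5×29.8) = 7.932×10^-6 K/W
R_multilayer super-insulation = L/(kA) = 0.045/(0.00128×29.8) = 1.18 K/W
R_total = 1.18 K/W
Q = ΔT / R_total = 207 / 1.18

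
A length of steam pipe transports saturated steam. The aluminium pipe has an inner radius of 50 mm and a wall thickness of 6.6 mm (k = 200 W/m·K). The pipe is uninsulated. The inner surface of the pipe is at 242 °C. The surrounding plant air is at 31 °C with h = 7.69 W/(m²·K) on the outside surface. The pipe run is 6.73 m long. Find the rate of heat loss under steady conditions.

Q ≈ 3880 W

Treating each annulus and film as a series resistance:
R_aluminium pipe wall = ln(56.6/50)/(2π×200×6.73) = 1.466×10^-5 K/W
R_outer film = 1/(h_o·2πr_oL) = 1/(7.69×2π×0.0566×6.73) = 0.05433 K/W
R_total = 0.05435 K/W
Q = ΔT/R_total = 211/0.05435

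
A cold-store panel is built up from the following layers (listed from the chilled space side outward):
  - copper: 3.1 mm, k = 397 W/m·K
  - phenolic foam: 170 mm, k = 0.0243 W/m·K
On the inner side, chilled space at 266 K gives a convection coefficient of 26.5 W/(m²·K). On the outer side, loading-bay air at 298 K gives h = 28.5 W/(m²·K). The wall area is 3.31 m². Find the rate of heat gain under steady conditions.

Q ≈ 15 W

Using the resistance-network approach (series):
R_inner film = 1/(h_i·A) = 1/(26.5×3.31) = 0.0114 K/W
R_copper = L/(kA) = 0.0031/(397×3.31) = 2.359×10^-6 K/W
R_phenolic foam = L/(kA) = 0.17/(0.0243×3.31) = 2.114 K/W
R_outer film = 1/(h_o·A) = 1/(28.5×3.31) = 0.0106 K/W
R_total = 2.136 K/W
Q = ΔT / R_total = 32 / 2.136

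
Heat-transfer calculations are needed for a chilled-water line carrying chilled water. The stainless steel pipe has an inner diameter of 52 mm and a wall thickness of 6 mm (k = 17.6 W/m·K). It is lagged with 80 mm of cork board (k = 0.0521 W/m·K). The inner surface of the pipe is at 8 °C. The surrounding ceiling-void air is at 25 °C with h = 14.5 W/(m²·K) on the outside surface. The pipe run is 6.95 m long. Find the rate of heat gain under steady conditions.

Q ≈ 30.1 W

Per-layer cylindrical resistances, series-summed:
R_stainless steel pipe wall = ln(32/26)/(2π×17.6×6.95) = 2.702×10^-4 K/W
R_cork board = ln(112/32)/(2π×0.0521×6.95) = 0.5506 K/W
R_outer film = 1/(h_o·2πr_oL) = 1/(14.5×2π×0.112×6.95) = 0.0141 K/W
R_total = 0.565 K/W
Q = ΔT/R_total = 17/0.565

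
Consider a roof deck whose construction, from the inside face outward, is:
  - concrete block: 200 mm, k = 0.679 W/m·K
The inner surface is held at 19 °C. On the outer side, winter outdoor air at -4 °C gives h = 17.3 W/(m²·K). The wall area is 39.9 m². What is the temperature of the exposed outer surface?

Series thermal resistances:
R_concrete block = L/(kA) = 0.2/(0.679×39.9) = 0.007382 K/W
R_outer film = 1/(h_o·A) = 1/(17.3×39.9) = 0.001449 K/W
R_total = 0.008831 K/W;  Q = ΔT/R_total = 23/0.008831 = 2604 W
T_interface = T_inner − Q·ΣR(inner→interface) = 19 − 2600×0.007382

T ≈ -0.227 °C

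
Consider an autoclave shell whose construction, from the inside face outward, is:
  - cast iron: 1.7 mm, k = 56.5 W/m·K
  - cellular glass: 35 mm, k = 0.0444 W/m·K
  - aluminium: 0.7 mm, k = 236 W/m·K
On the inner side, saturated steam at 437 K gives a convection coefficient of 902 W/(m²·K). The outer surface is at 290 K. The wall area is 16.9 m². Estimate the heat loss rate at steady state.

Model the wall as resistances in series:
R_inner film = 1/(h_i·A) = 1/(902×16.9) = 6.56×10^-5 K/W
R_cast iron = L/(kA) = 0.0017/(56.5×16.9) = 1.78×10^-6 K/W
R_cellular glass = L/(kA) = 0.035/(0.0444×16.9) = 0.04664 K/W
R_aluminium = L/(kA) = 0.0007/(236×16.9) = 1.755×10^-7 K/W
R_total = 0.04671 K/W
Q = ΔT / R_total = 147 / 0.04671

Q ≈ 3150 W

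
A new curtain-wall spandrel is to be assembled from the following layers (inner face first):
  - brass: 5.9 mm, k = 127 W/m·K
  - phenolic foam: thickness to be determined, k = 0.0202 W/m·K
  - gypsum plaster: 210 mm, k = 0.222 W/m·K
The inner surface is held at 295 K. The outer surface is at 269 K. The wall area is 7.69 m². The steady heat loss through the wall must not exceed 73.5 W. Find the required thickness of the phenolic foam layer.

Series thermal resistances:
R_brass = L/(kA) = 0.0059/(127×7.69) = 6.041×10^-6 K/W
R_gypsum plaster = L/(kA) = 0.21/(0.222×7.69) = 0.123 K/W
Sum of the known resistances R_other = 0.123 K/W
Required total resistance R_tot = ΔT/Q_allow = 26/73.5 = 0.3537 K/W
R_phenolic foam = R_tot − R_other = 0.2307 K/W
L = R·k·A = 0.2307×0.0202×7.69

L ≈ 35.8 mm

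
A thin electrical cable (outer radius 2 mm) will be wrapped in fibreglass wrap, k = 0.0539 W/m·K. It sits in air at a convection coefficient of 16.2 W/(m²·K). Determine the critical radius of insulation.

For a cylinder r_cr = k/h = 0.0539/16.2
r_cr = 3.33 mm; since the bare radius (2 mm) is below r_cr, adding a thin layer of insulation will *increase* heat loss.

r_cr ≈ 3.33 mm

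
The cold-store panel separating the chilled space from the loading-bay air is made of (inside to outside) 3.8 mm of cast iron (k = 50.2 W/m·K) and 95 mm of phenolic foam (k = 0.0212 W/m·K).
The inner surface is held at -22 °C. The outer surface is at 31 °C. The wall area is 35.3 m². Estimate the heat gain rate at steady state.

Q ≈ 417 W

Series thermal resistances:
R_cast iron = L/(kA) = 0.0038/(50.2×35.3) = 2.144×10^-6 K/W
R_phenolic foam = L/(kA) = 0.095/(0.0212×35.3) = 0.1269 K/W
R_total = 0.1269 K/W
Q = ΔT / R_total = 53 / 0.1269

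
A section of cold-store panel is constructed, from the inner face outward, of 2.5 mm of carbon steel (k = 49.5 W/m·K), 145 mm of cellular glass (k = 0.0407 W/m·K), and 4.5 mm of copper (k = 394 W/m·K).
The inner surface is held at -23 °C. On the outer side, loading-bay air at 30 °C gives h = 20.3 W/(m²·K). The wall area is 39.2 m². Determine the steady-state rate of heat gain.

Q ≈ 575 W

Thermal resistances in series:
R_carbon steel = L/(kA) = 0.0025/(49.5×39.2) = 1.288×10^-6 K/W
R_cellular glass = L/(kA) = 0.145/(0.0407×39.2) = 0.09088 K/W
R_copper = L/(kA) = 0.0045/(394×39.2) = 2.914×10^-7 K/W
R_outer film = 1/(h_o·A) = 1/(20.3×39.2) = 0.001257 K/W
R_total = 0.09214 K/W
Q = ΔT / R_total = 53 / 0.09214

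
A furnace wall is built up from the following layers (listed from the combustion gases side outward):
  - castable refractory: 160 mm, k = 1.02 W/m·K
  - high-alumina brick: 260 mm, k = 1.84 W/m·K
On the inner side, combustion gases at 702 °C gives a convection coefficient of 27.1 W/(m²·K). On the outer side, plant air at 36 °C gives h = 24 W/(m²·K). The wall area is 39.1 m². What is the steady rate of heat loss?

Q ≈ 69100 W

Series thermal resistances:
R_inner film = 1/(h_i·A) = 1/(27.1×39.1) = 9.437×10^-4 K/W
R_castable refractory = L/(kA) = 0.16/(1.02×39.1) = 0.004012 K/W
R_high-alumina brick = L/(kA) = 0.26/(1.84×39.1) = 0.003614 K/W
R_outer film = 1/(h_o·A) = 1/(24×39.1) = 0.001066 K/W
R_total = 0.009635 K/W
Q = ΔT / R_total = 666 / 0.009635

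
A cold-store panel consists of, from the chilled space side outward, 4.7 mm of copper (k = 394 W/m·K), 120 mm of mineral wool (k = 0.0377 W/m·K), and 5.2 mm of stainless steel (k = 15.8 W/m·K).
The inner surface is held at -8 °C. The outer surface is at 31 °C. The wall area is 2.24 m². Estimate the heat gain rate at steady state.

Q ≈ 27.4 W

Treating each layer as a thermal resistance in series:
R_copper = L/(kA) = 0.0047/(394×2.24) = 5.325×10^-6 K/W
R_mineral wool = L/(kA) = 0.12/(0.0377×2.24) = 1.421 K/W
R_stainless steel = L/(kA) = 0.0052/(15.8×2.24) = 1.469×10^-4 K/W
R_total = 1.421 K/W
Q = ΔT / R_total = 39 / 1.421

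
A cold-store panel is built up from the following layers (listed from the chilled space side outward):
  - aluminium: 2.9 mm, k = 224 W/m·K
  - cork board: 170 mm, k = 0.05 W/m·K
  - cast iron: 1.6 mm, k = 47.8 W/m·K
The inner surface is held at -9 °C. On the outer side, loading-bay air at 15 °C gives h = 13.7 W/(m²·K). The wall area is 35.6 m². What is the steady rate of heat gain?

Q ≈ 246 W

Thermal resistances in series:
R_aluminium = L/(kA) = 0.0029/(224×35.6) = 3.637×10^-7 K/W
R_cork board = L/(kA) = 0.17/(0.05×35.6) = 0.09551 K/W
R_cast iron = L/(kA) = 0.0016/(47.8×35.6) = 9.402×10^-7 K/W
R_outer film = 1/(h_o·A) = 1/(13.7×35.6) = 0.00205 K/W
R_total = 0.09756 K/W
Q = ΔT / R_total = 24 / 0.09756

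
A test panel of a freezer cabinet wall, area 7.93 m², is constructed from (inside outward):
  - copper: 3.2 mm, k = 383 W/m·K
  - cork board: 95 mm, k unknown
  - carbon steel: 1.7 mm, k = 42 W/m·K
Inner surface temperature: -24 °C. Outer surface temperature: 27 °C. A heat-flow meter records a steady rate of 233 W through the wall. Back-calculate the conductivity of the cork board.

k ≈ 0.0547 W/(m·K)

Series thermal resistances:
R_copper = L/(kA) = 0.0032/(383×7.93) = 1.054×10^-6 K/W
R_carbon steel = L/(kA) = 0.0017/(42×7.93) = 5.104×10^-6 K/W
Sum of known resistances R_other = 6.158×10^-6 K/W
Total R = ΔT/Q = 51/233 = 0.2189 K/W
R_cork board = R_total − R_other = 0.2189 K/W
k = L/(R·A) = 0.095/(0.2189×7.93)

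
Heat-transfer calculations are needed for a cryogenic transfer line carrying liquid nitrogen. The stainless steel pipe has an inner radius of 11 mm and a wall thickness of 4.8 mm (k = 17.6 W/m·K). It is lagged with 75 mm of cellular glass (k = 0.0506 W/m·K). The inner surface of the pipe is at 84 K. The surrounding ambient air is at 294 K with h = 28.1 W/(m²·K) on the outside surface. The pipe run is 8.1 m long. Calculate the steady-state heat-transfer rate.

Q ≈ 306 W

Cylindrical conduction, so R = ln(r₂/r₁)/(2πkL) per layer, in series:
R_stainless steel pipe wall = ln(15.8/11)/(2π×17.6×8.1) = 4.043×10^-4 K/W
R_cellular glass = ln(90.8/15.8)/(2π×0.0506×8.1) = 0.679 K/W
R_outer film = 1/(h_o·2πr_oL) = 1/(28.1×2π×0.0908×8.1) = 0.007701 K/W
R_total = 0.6871 K/W
Q = ΔT/R_total = 210/0.6871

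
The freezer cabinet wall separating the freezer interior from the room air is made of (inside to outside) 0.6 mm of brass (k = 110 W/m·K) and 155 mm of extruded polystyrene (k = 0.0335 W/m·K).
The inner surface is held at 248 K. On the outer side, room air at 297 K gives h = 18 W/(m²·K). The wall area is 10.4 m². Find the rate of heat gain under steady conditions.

Q ≈ 109 W

Thermal resistances in series:
R_brass = L/(kA) = 0.0006/(110×10.4) = 5.245×10^-7 K/W
R_extruded polystyrene = L/(kA) = 0.155/(0.0335×10.4) = 0.4449 K/W
R_outer film = 1/(h_o·A) = 1/(18×10.4) = 0.005342 K/W
R_total = 0.4502 K/W
Q = ΔT / R_total = 49 / 0.4502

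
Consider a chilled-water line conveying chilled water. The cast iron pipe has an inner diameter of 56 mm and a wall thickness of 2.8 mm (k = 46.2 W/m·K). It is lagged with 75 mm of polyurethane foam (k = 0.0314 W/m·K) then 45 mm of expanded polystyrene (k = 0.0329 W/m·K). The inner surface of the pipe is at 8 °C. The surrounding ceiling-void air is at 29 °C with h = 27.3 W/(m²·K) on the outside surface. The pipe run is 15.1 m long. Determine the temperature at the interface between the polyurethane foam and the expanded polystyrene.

T ≈ 24.4 °C

Radial resistances (cylindrical: R_cond = ln(r_o/r_i)/(2πkL), R_conv = 1/(h·2πrL)):
R_cast iron pipe wall = ln(30.8/28)/(2π×46.2×15.1) = 2.174×10^-5 K/W
R_polyurethane foam = ln(105.8/30.8)/(2π×0.0314×15.1) = 0.4142 K/W
R_expanded polystyrene = ln(150.8/105.8)/(2π×0.0329×15.1) = 0.1135 K/W
R_outer film = 1/(h_o·2πr_oL) = 1/(27.3×2π×0.1508×15.1) = 0.00256 K/W
R_total = 0.5304 K/W
Q = ΔT/R_total = 21/0.5304
Q = 39.6 W
T_interface = T_inner + Q·ΣR(inner→interface) = 8 + 39.6×0.4143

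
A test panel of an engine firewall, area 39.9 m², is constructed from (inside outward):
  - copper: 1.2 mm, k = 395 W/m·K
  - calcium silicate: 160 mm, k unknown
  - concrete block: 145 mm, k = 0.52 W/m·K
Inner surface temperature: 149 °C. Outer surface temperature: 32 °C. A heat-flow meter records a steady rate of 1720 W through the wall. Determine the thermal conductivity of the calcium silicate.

k ≈ 0.0657 W/(m·K)

Thermal resistances in series:
R_copper = L/(kA) = 0.0012/(395×39.9) = 7.614×10^-8 K/W
R_concrete block = L/(kA) = 0.145/(0.52×39.9) = 0.006989 K/W
Sum of known resistances R_other = 0.006989 K/W
Total R = ΔT/Q = 117/1720 = 0.06802 K/W
R_calcium silicate = R_total − R_other = 0.06103 K/W
k = L/(R·A) = 0.16/(0.06103×39.9)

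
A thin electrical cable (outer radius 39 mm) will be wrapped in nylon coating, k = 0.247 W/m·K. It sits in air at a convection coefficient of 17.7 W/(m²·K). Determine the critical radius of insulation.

r_cr ≈ 14 mm

For a cylinder r_cr = k/h = 0.247/17.7
r_cr = 14 mm; since the bare radius (39 mm) is above r_cr, any added insulation will reduce heat loss.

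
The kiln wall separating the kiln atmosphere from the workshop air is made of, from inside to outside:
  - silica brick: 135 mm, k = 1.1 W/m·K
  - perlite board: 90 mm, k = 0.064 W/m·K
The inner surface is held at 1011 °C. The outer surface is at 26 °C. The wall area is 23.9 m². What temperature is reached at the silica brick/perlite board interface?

Using the resistance-network approach (series):
R_silica brick = L/(kA) = 0.135/(1.1×23.9) = 0.005135 K/W
R_perlite board = L/(kA) = 0.09/(0.064×23.9) = 0.05884 K/W
R_total = 0.06397 K/W;  Q = ΔT/R_total = 985/0.06397 = 15400 W
T_interface = T_inner − Q·ΣR(inner→interface) = 1011 − 15400×0.005135

T ≈ 932 °C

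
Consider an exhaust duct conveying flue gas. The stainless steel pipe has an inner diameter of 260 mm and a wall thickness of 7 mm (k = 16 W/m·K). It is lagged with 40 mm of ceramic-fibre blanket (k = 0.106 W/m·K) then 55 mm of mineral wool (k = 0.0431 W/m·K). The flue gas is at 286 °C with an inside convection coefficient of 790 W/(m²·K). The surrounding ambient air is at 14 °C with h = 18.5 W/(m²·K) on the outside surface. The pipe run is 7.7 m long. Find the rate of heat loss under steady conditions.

Per-layer cylindrical resistances, series-summed:
R_inner film = 1/(h_i·2πr₁L) = 1/(790×2π×0.13×7.7) = 2.013×10^-4 K/W
R_stainless steel pipe wall = ln(137/130)/(2π×16×7.7) = 6.775×10^-5 K/W
R_ceramic-fibre blanket = ln(177/137)/(2π×0.106×7.7) = 0.04995 K/W
R_mineral wool = ln(232/177)/(2π×0.0431×7.7) = 0.1298 K/W
R_outer film = 1/(h_o·2πr_oL) = 1/(18.5×2π×0.232×7.7) = 0.004816 K/W
R_total = 0.1848 K/W
Q = ΔT/R_total = 272/0.1848

Q ≈ 1470 W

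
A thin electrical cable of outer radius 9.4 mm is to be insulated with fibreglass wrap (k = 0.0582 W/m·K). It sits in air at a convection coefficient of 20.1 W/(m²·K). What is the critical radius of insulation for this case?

For a cylinder r_cr = k/h = 0.0582/20.1
r_cr = 2.9 mm; since the bare radius (9.4 mm) is above r_cr, any added insulation will reduce heat loss.

r_cr ≈ 2.9 mm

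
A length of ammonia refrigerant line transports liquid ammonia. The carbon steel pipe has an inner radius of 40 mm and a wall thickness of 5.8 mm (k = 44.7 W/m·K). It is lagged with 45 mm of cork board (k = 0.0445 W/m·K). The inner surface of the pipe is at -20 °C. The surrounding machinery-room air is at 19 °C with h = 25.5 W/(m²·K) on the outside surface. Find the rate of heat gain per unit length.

q′ ≈ 15.5 W/m

Cylindrical conduction, so R = ln(r₂/r₁)/(2πkL) per layer, in series:
R_carbon steel pipe wall = ln(45.8/40)/(2π×44.7×1) = 4.821×10^-4 K/W
R_cork board = ln(90.8/45.8)/(2π×0.0445×1) = 2.448 K/W
R_outer film = 1/(h_o·2πr_oL) = 1/(25.5×2π×0.0908×1) = 0.06874 K/W
R_total = 2.517 K/W
Q = ΔT/R_total = 39/2.517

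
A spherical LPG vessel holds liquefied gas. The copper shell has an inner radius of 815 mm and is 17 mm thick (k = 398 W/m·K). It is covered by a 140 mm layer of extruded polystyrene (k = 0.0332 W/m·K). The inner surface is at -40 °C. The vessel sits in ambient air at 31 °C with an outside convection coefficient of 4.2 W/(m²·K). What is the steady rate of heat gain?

Radial (spherical) resistances in series:
R_copper shell = (1/0.815 − 1/0.832)/(4π×398) = 5.013×10^-6 K/W
R_extruded polystyrene = (1/0.832 − 1/0.972)/(4π×0.0332) = 0.4149 K/W
R_outer film = 1/(h·4πr_o²) = 1/(4.2×4π×0.972²) = 0.02005 K/W
R_total = 0.435 K/W
Q = ΔT/R_total = 71/0.435

Q ≈ 163 W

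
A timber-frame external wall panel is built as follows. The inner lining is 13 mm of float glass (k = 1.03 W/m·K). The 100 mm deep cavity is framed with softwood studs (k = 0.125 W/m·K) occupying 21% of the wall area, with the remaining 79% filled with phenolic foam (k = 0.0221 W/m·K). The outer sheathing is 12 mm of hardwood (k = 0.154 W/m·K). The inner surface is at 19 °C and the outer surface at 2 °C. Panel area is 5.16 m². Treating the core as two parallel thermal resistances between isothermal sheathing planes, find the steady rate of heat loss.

Q ≈ 36.9 W

Sheathing layers in series; stud and cavity paths in parallel between them.
R_inner = 0.013/(1.03×5.16) = 0.002446 K/W
R_stud  = 0.1/(0.125×0.21×5.16) = 0.7383 K/W
R_cav   = 0.1/(0.0221×0.79×5.16) = 1.11 K/W
1/R_core = 1/R_stud + 1/R_cav → R_core = 0.4434 K/W
R_outer = 0.012/(0.154×5.16) = 0.0151 K/W
R_total = 0.4609 K/W
Q = ΔT/R_total = 17/0.4609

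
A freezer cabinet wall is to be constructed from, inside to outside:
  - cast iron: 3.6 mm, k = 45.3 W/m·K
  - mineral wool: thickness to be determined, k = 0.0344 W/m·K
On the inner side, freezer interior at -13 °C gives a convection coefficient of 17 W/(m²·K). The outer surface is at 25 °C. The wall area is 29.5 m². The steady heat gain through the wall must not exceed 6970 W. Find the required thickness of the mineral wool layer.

Thermal resistances in series:
R_inner film = 1/(h_i·A) = 1/(17×29.5) = 0.001994 K/W
R_cast iron = L/(kA) = 0.0036/(45.3×29.5) = 2.694×10^-6 K/W
Sum of the known resistances R_other = 0.001997 K/W
Required total resistance R_tot = ΔT/Q_allow = 38/6970 = 0.005452 K/W
R_mineral wool = R_tot − R_other = 0.003455 K/W
L = R·k·A = 0.003455×0.0344×29.5

L ≈ 3.51 mm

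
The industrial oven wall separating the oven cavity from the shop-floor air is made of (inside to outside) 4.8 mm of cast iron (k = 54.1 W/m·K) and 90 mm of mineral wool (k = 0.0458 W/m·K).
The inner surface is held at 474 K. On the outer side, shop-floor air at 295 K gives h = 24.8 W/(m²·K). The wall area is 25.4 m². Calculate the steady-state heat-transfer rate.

Series thermal resistances:
R_cast iron = L/(kA) = 0.0048/(54.1×25.4) = 3.493×10^-6 K/W
R_mineral wool = L/(kA) = 0.09/(0.0458×25.4) = 0.07736 K/W
R_outer film = 1/(h_o·A) = 1/(24.8×25.4) = 0.001588 K/W
R_total = 0.07896 K/W
Q = ΔT / R_total = 179 / 0.07896

Q ≈ 2270 W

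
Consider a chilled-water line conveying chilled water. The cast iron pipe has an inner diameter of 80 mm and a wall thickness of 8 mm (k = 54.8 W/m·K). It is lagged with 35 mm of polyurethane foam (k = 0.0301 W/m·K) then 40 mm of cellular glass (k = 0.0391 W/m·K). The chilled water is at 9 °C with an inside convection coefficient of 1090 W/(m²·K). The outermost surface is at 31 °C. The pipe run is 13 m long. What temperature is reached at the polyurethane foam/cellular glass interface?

T ≈ 23.2 °C

Cylindrical conduction, so R = ln(r₂/r₁)/(2πkL) per layer, in series:
R_inner film = 1/(h_i·2πr₁L) = 1/(1090×2π×0.04×13) = 2.808×10^-4 K/W
R_cast iron pipe wall = ln(48/40)/(2π×54.8×13) = 4.073×10^-5 K/W
R_polyurethane foam = ln(83/48)/(2π×0.0301×13) = 0.2227 K/W
R_cellular glass = ln(123/83)/(2π×0.0391×13) = 0.1232 K/W
R_total = 0.3462 K/W
Q = ΔT/R_total = 22/0.3462
Q = 63.5 W
T_interface = T_inner + Q·ΣR(inner→interface) = 9 + 63.5×0.2231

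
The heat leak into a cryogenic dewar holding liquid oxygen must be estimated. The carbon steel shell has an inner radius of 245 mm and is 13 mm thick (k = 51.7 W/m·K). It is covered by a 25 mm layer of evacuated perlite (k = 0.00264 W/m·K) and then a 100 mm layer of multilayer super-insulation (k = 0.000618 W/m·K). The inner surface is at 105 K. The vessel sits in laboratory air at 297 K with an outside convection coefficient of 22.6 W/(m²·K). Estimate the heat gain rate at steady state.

Q ≈ 1.49 W

Radial (spherical) resistances in series:
R_carbon steel shell = (1/0.245 − 1/0.258)/(4π×51.7) = 3.166×10^-4 K/W
R_evacuated perlite = (1/0.258 − 1/0.283)/(4π×0.00264) = 10.32 K/W
R_multilayer super-insulation = (1/0.283 − 1/0.383)/(4π×0.000618) = 118.8 K/W
R_outer film = 1/(h·4πr_o²) = 1/(22.6×4π×0.383²) = 0.024 K/W
R_total = 129.1 K/W
Q = ΔT/R_total = 192/129.1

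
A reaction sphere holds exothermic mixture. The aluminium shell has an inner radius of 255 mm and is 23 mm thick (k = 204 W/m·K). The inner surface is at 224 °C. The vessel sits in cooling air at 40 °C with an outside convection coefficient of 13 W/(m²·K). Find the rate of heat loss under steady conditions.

Q ≈ 2320 W

For a spherical shell R = (1/r₁ − 1/r₂)/(4πk); film R = 1/(h·4πr²). In series:
R_aluminium shell = (1/0.255 − 1/0.278)/(4π×204) = 1.266×10^-4 K/W
R_outer film = 1/(h·4πr_o²) = 1/(13×4π×0.278²) = 0.07921 K/W
R_total = 0.07933 K/W
Q = ΔT/R_total = 184/0.07933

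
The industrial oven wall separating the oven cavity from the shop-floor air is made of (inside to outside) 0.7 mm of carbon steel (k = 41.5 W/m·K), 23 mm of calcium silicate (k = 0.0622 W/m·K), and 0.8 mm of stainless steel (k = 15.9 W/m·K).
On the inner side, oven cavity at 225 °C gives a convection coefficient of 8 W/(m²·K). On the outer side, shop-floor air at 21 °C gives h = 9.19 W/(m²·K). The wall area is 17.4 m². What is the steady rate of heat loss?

Q ≈ 5880 W

Treating each layer as a thermal resistance in series:
R_inner film = 1/(h_i·A) = 1/(8×17.4) = 0.007184 K/W
R_carbon steel = L/(kA) = 0.0007/(41.5×17.4) = 9.694×10^-7 K/W
R_calcium silicate = L/(kA) = 0.023/(0.0622×17.4) = 0.02125 K/W
R_stainless steel = L/(kA) = 0.0008/(15.9×17.4) = 2.892×10^-6 K/W
R_outer film = 1/(h_o·A) = 1/(9.19×17.4) = 0.006254 K/W
R_total = 0.03469 K/W
Q = ΔT / R_total = 204 / 0.03469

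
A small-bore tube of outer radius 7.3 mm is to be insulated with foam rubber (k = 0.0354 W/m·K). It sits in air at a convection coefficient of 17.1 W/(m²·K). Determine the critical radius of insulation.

For a cylinder r_cr = k/h = 0.0354/17.1
r_cr = 2.07 mm; since the bare radius (7.3 mm) is above r_cr, any added insulation will reduce heat loss.

r_cr ≈ 2.07 mm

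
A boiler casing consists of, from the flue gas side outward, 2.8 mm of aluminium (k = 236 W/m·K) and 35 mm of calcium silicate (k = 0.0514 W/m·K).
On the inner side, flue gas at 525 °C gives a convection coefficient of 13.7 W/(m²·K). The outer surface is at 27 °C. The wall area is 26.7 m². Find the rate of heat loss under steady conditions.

Q ≈ 17600 W

Treating each layer as a thermal resistance in series:
R_inner film = 1/(h_i·A) = 1/(13.7×26.7) = 0.002734 K/W
R_aluminium = L/(kA) = 0.0028/(236×26.7) = 4.444×10^-7 K/W
R_calcium silicate = L/(kA) = 0.035/(0.0514×26.7) = 0.0255 K/W
R_total = 0.02824 K/W
Q = ΔT / R_total = 498 / 0.02824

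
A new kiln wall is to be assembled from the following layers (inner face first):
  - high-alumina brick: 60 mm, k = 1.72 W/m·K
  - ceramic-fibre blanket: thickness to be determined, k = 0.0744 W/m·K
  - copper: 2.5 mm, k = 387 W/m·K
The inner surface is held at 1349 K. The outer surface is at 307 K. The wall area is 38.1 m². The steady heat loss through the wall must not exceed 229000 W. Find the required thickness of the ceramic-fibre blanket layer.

L ≈ 10.3 mm

Using the resistance-network approach (series):
R_high-alumina brick = L/(kA) = 0.06/(1.72×38.1) = 9.156×10^-4 K/W
R_copper = L/(kA) = 0.0025/(387×38.1) = 1.696×10^-7 K/W
Sum of the known resistances R_other = 9.158×10^-4 K/W
Required total resistance R_tot = ΔT/Q_allow = 1042/229000 = 0.00455 K/W
R_ceramic-fibre blanket = R_tot − R_other = 0.003634 K/W
L = R·k·A = 0.003634×0.0744×38.1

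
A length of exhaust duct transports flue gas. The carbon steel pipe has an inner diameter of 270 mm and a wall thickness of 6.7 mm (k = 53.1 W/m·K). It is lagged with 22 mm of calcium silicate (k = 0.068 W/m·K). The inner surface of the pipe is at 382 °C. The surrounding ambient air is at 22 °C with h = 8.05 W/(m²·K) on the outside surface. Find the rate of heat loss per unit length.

For a radial system each layer contributes R = ln(r_out/r_in)/(2πkL); films add R = 1/(hA).
R_carbon steel pipe wall = ln(141.7/135)/(2π×53.1×1) = 1.452×10^-4 K/W
R_calcium silicate = ln(163.7/141.7)/(2π×0.068×1) = 0.3378 K/W
R_outer film = 1/(h_o·2πr_oL) = 1/(8.05×2π×0.1637×1) = 0.1208 K/W
R_total = 0.4587 K/W
Q = ΔT/R_total = 360/0.4587

q′ ≈ 785 W/m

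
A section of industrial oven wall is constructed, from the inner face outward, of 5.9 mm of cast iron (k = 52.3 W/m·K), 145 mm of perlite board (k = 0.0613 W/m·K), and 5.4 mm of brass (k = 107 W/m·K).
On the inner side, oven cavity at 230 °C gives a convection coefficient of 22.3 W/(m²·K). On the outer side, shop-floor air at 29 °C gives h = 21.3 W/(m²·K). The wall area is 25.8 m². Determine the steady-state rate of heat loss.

Q ≈ 2110 W

Treating each layer as a thermal resistance in series:
R_inner film = 1/(h_i·A) = 1/(22.3×25.8) = 0.001738 K/W
R_cast iron = L/(kA) = 0.0059/(52.3×25.8) = 4.373×10^-6 K/W
R_perlite board = L/(kA) = 0.145/(0.0613×25.8) = 0.09168 K/W
R_brass = L/(kA) = 0.0054/(107×25.8) = 1.956×10^-6 K/W
R_outer film = 1/(h_o·A) = 1/(21.3×25.8) = 0.00182 K/W
R_total = 0.09525 K/W
Q = ΔT / R_total = 201 / 0.09525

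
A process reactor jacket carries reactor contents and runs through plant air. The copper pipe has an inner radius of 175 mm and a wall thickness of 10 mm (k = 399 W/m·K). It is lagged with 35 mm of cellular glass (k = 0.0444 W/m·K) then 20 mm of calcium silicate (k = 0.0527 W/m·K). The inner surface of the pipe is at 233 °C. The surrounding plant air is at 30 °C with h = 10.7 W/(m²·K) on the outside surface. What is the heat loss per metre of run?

q′ ≈ 215 W/m

Radial resistances (cylindrical: R_cond = ln(r_o/r_i)/(2πkL), R_conv = 1/(h·2πrL)):
R_copper pipe wall = ln(185/175)/(2π×399×1) = 2.217×10^-5 K/W
R_cellular glass = ln(220/185)/(2π×0.0444×1) = 0.6211 K/W
R_calcium silicate = ln(240/220)/(2π×0.0527×1) = 0.2628 K/W
R_outer film = 1/(h_o·2πr_oL) = 1/(10.7×2π×0.24×1) = 0.06198 K/W
R_total = 0.9459 K/W
Q = ΔT/R_total = 203/0.9459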